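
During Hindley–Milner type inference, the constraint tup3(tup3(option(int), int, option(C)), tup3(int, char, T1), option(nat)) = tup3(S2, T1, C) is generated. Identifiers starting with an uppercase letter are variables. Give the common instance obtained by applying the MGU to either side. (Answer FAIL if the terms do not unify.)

Decompose tup3/3: tup3(option(int), int, option(C)) = S2,  tup3(int, char, T1) = T1,  option(nat) = C.
Bind S2 := tup3(option(int), int, option(C)); no other remaining equation mentions S2.
Occurs check fails: T1 occurs in tup3(int, char, T1); the equation T1 = tup3(int, char, T1) has no finite solution.

FAIL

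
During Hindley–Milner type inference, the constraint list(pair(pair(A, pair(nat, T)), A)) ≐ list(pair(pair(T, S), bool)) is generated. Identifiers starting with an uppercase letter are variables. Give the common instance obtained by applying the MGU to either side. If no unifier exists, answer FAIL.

Decompose list/1: pair(pair(A, pair(nat, T)), A) ≐ pair(pair(T, S), bool).
Decompose pair/2: pair(A, pair(nat, T)) ≐ pair(T, S),  A ≐ bool.
Decompose pair/2: A ≐ T,  pair(nat, T) ≐ S.
Bind A := T; substituting into the one remaining equation that mentions A gives: T ≐ bool.
Bind S := pair(nat, T); no other remaining equation mentions S.
Bind T := bool. Substituting into the earlier bindings gives A := bool, S := pair(nat, bool).
Applying the MGU to either side gives list(pair(pair(bool, pair(nat, bool)), bool)).

list(pair(pair(bool, pair(nat, bool)), bool))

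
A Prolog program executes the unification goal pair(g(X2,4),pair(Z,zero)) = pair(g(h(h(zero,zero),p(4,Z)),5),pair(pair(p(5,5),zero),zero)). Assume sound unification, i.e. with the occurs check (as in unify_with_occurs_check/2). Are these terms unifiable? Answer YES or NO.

Decompose pair/2: g(X2,4) = g(h(h(zero,zero),p(4,Z)),5),  pair(Z,zero) = pair(pair(p(5,5),zero),zero).
Decompose g/2: X2 = h(h(zero,zero),p(4,Z)),  4 = 5.
Bind X2 := h(h(zero,zero),p(4,Z)); no other remaining equation mentions X2.
Clash: constants 4 and 5 differ; no unifier exists.

NO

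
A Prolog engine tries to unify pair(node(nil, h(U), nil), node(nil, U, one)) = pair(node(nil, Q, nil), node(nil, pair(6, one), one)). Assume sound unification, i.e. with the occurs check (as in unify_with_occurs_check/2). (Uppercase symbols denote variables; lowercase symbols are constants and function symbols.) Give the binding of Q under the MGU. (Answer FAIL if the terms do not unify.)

Decompose pair/2: node(nil, h(U), nil) = node(nil, Q, nil),  node(nil, U, one) = node(nil, pair(6, one), one).
Decompose node/3: nil = nil,  h(U) = Q,  nil = nil.
Delete trivial equation nil = nil.
Bind Q := h(U); no other remaining equation mentions Q.
Delete trivial equation nil = nil.
Decompose node/3: nil = nil,  U = pair(6, one),  one = one.
Delete trivial equation nil = nil.
Bind U := pair(6, one); no other remaining equation mentions U. Substituting into the earlier binding gives Q := h(pair(6, one)).
Delete trivial equation one = one.
MGU = { Q ↦ h(pair(6, one)), U ↦ pair(6, one) }, so Q ↦ h(pair(6, one)).

h(pair(6, one))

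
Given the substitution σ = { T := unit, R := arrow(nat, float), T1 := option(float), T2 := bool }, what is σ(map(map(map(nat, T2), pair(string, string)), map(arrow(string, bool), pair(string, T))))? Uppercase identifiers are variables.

map(map(map(nat, bool), pair(string, string)), map(arrow(string, bool), pair(string, unit)))

Replace each occurrence of T with unit.
Replace each occurrence of T2 with bool.
Result: map(map(map(nat, bool), pair(string, string)), map(arrow(string, bool), pair(string, unit))).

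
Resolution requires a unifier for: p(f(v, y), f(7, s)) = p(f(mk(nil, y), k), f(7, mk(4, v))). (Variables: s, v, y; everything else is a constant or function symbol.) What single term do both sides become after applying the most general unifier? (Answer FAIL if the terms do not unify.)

p(f(mk(nil, k), k), f(7, mk(4, mk(nil, k))))

Decompose p/2: f(v, y) = f(mk(nil, y), k),  f(7, s) = f(7, mk(4, v)).
Decompose f/2: v = mk(nil, y),  y = k.
Bind v := mk(nil, y); substituting into the one remaining equation that mentions v gives: f(7, s) = f(7, mk(4, mk(nil, y))).
Bind y := k; substituting into the remaining equation gives: f(7, s) = f(7, mk(4, mk(nil, k))). Substituting into the earlier binding gives v := mk(nil, k).
Decompose f/2: 7 = 7,  s = mk(4, mk(nil, k)).
Delete trivial equation 7 = 7.
Bind s := mk(4, mk(nil, k)).
Applying the MGU to either side gives p(f(mk(nil, k), k), f(7, mk(4, mk(nil, k)))).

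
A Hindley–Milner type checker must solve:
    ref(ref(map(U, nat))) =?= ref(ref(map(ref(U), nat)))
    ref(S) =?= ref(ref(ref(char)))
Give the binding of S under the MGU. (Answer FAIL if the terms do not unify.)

Decompose ref/1: ref(map(U, nat)) =?= ref(map(ref(U), nat)).
Decompose ref/1: map(U, nat) =?= map(ref(U), nat).
Decompose map/2: U =?= ref(U),  nat =?= nat.
Occurs check fails: U occurs in ref(U); the equation U =?= ref(U) has no finite solution.

FAIL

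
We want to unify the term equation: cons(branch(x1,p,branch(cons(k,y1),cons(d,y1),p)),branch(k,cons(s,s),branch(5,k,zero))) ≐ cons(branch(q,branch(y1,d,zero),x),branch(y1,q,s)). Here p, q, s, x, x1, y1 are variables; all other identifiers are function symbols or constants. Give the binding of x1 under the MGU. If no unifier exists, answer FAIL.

cons(branch(5,k,zero),branch(5,k,zero))

Decompose cons/2: branch(x1,p,branch(cons(k,y1),cons(d,y1),p)) ≐ branch(q,branch(y1,d,zero),x),  branch(k,cons(s,s),branch(5,k,zero)) ≐ branch(y1,q,s).
Decompose branch/3: x1 ≐ q,  p ≐ branch(y1,d,zero),  branch(cons(k,y1),cons(d,y1),p) ≐ x.
Bind x1 := q; no other remaining equation mentions x1.
Bind p := branch(y1,d,zero); substituting into the one remaining equation that mentions p gives: branch(cons(k,y1),cons(d,y1),branch(y1,d,zero)) ≐ x.
Bind x := branch(cons(k,y1),cons(d,y1),branch(y1,d,zero)); no other remaining equation mentions x.
Decompose branch/3: k ≐ y1,  cons(s,s) ≐ q,  branch(5,k,zero) ≐ s.
Bind y1 := k; no other remaining equation mentions y1. Substituting into the earlier bindings gives p := branch(k,d,zero), x := branch(cons(k,k),cons(d,k),branch(k,d,zero)).
Bind q := cons(s,s); no other remaining equation mentions q. Substituting into the earlier binding gives x1 := cons(s,s).
Bind s := branch(5,k,zero). Substituting into the earlier bindings gives x1 := cons(branch(5,k,zero),branch(5,k,zero)), q := cons(branch(5,k,zero),branch(5,k,zero)).
MGU = { x1 -> cons(branch(5,k,zero),branch(5,k,zero)), p -> branch(k,d,zero), x -> branch(cons(k,k),cons(d,k),branch(k,d,zero)), y1 -> k, q -> cons(branch(5,k,zero),branch(5,k,zero)), s -> branch(5,k,zero) }, so x1 -> cons(branch(5,k,zero),branch(5,k,zero)).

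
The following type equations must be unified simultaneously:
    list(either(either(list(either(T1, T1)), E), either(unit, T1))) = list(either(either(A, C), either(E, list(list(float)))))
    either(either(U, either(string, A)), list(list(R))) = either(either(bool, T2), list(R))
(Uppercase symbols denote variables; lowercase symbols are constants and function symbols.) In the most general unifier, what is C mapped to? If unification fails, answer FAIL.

Decompose list/1: either(either(list(either(T1, T1)), E), either(unit, T1)) = either(either(A, C), either(E, list(list(float)))).
Decompose either/2: either(list(either(T1, T1)), E) = either(A, C),  either(unit, T1) = either(E, list(list(float))).
Decompose either/2: list(either(T1, T1)) = A,  E = C.
Bind A := list(either(T1, T1)); substituting into the one remaining equation that mentions A gives: either(either(U, either(string, list(either(T1, T1)))), list(list(R))) = either(either(bool, T2), list(R)).
Bind E := C; substituting into the one remaining equation that mentions E gives: either(unit, T1) = either(C, list(list(float))).
Decompose either/2: unit = C,  T1 = list(list(float)).
Bind C := unit; no other remaining equation mentions C. Substituting into the earlier binding gives E := unit.
Bind T1 := list(list(float)); substituting into the remaining equation gives: either(either(U, either(string, list(either(list(list(float)), list(list(float)))))), list(list(R))) = either(either(bool, T2), list(R)). Substituting into the earlier binding gives A := list(either(list(list(float)), list(list(float)))).
Decompose either/2: either(U, either(string, list(either(list(list(float)), list(list(float)))))) = either(bool, T2),  list(list(R)) = list(R).
Decompose either/2: U = bool,  either(string, list(either(list(list(float)), list(list(float))))) = T2.
Bind U := bool; no other remaining equation mentions U.
Bind T2 := either(string, list(either(list(list(float)), list(list(float))))); no other remaining equation mentions T2.
Decompose list/1: list(R) = R.
Occurs check fails: R occurs in list(R); the equation R = list(R) has no finite solution.

FAIL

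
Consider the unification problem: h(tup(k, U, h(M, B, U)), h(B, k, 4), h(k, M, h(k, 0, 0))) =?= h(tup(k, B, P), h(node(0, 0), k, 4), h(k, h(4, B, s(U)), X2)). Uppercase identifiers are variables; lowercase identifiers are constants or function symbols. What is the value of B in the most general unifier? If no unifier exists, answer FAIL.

Decompose h/3: tup(k, U, h(M, B, U)) =?= tup(k, B, P),  h(B, k, 4) =?= h(node(0, 0), k, 4),  h(k, M, h(k, 0, 0)) =?= h(k, h(4, B, s(U)), X2).
Decompose tup/3: k =?= k,  U =?= B,  h(M, B, U) =?= P.
Delete trivial equation k =?= k.
Bind U := B; substituting into the 2 remaining equations that mention U gives: h(M, B, B) =?= P,  h(k, M, h(k, 0, 0)) =?= h(k, h(4, B, s(B)), X2).
Bind P := h(M, B, B); no other remaining equation mentions P.
Decompose h/3: B =?= node(0, 0),  k =?= k,  4 =?= 4.
Bind B := node(0, 0); substituting into the one remaining equation that mentions B gives: h(k, M, h(k, 0, 0)) =?= h(k, h(4, node(0, 0), s(node(0, 0))), X2). Substituting into the earlier bindings gives U := node(0, 0), P := h(M, node(0, 0), node(0, 0)).
Delete trivial equation k =?= k.
Delete trivial equation 4 =?= 4.
Decompose h/3: k =?= k,  M =?= h(4, node(0, 0), s(node(0, 0))),  h(k, 0, 0) =?= X2.
Delete trivial equation k =?= k.
Bind M := h(4, node(0, 0), s(node(0, 0))); no other remaining equation mentions M. Substituting into the earlier binding gives P := h(h(4, node(0, 0), s(node(0, 0))), node(0, 0), node(0, 0)).
Bind X2 := h(k, 0, 0).
MGU = { U ↦ node(0, 0), P ↦ h(h(4, node(0, 0), s(node(0, 0))), node(0, 0), node(0, 0)), B ↦ node(0, 0), M ↦ h(4, node(0, 0), s(node(0, 0))), X2 ↦ h(k, 0, 0) }, so B ↦ node(0, 0).

node(0, 0)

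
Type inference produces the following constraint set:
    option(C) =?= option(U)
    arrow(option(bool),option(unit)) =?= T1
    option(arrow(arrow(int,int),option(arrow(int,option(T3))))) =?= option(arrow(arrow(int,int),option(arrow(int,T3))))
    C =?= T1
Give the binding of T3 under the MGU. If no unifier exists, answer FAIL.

Decompose option/1: C =?= U.
Bind C := U; substituting into the one remaining equation that mentions C gives: U =?= T1.
Bind T1 := arrow(option(bool),option(unit)); substituting into the one remaining equation that mentions T1 gives: U =?= arrow(option(bool),option(unit)).
Decompose option/1: arrow(arrow(int,int),option(arrow(int,option(T3)))) =?= arrow(arrow(int,int),option(arrow(int,T3))).
Decompose arrow/2: arrow(int,int) =?= arrow(int,int),  option(arrow(int,option(T3))) =?= option(arrow(int,T3)).
Delete trivial equation arrow(int,int) =?= arrow(int,int).
Decompose option/1: arrow(int,option(T3)) =?= arrow(int,T3).
Decompose arrow/2: int =?= int,  option(T3) =?= T3.
Delete trivial equation int =?= int.
Occurs check fails: T3 occurs in option(T3); the equation T3 =?= option(T3) has no finite solution.

FAIL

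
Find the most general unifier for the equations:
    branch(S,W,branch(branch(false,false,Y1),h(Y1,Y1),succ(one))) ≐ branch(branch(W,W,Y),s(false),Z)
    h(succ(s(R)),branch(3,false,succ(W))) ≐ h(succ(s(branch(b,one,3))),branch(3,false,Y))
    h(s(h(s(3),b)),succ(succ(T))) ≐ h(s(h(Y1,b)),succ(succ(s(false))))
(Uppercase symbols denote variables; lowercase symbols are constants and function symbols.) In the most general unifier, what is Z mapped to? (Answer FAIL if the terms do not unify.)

Decompose branch/3: S ≐ branch(W,W,Y),  W ≐ s(false),  branch(branch(false,false,Y1),h(Y1,Y1),succ(one)) ≐ Z.
Bind S := branch(W,W,Y); no other remaining equation mentions S.
Bind W := s(false); substituting into the one remaining equation that mentions W gives: h(succ(s(R)),branch(3,false,succ(s(false)))) ≐ h(succ(s(branch(b,one,3))),branch(3,false,Y)). Substituting into the earlier binding gives S := branch(s(false),s(false),Y).
Bind Z := branch(branch(false,false,Y1),h(Y1,Y1),succ(one)); no other remaining equation mentions Z.
Decompose h/2: succ(s(R)) ≐ succ(s(branch(b,one,3))),  branch(3,false,succ(s(false))) ≐ branch(3,false,Y).
Decompose succ/1: s(R) ≐ s(branch(b,one,3)).
Decompose s/1: R ≐ branch(b,one,3).
Bind R := branch(b,one,3); no other remaining equation mentions R.
Decompose branch/3: 3 ≐ 3,  false ≐ false,  succ(s(false)) ≐ Y.
Delete trivial equation 3 ≐ 3.
Delete trivial equation false ≐ false.
Bind Y := succ(s(false)); no other remaining equation mentions Y. Substituting into the earlier binding gives S := branch(s(false),s(false),succ(s(false))).
Decompose h/2: s(h(s(3),b)) ≐ s(h(Y1,b)),  succ(succ(T)) ≐ succ(succ(s(false))).
Decompose s/1: h(s(3),b) ≐ h(Y1,b).
Decompose h/2: s(3) ≐ Y1,  b ≐ b.
Bind Y1 := s(3); no other remaining equation mentions Y1. Substituting into the earlier binding gives Z := branch(branch(false,false,s(3)),h(s(3),s(3)),succ(one)).
Delete trivial equation b ≐ b.
Decompose succ/1: succ(T) ≐ succ(s(false)).
Decompose succ/1: T ≐ s(false).
Bind T := s(false).
MGU = { S -> branch(s(false),s(false),succ(s(false))), W -> s(false), Z -> branch(branch(false,false,s(3)),h(s(3),s(3)),succ(one)), R -> branch(b,one,3), Y -> succ(s(false)), Y1 -> s(3), T -> s(false) }, so Z -> branch(branch(false,false,s(3)),h(s(3),s(3)),succ(one)).

branch(branch(false,false,s(3)),h(s(3),s(3)),succ(one))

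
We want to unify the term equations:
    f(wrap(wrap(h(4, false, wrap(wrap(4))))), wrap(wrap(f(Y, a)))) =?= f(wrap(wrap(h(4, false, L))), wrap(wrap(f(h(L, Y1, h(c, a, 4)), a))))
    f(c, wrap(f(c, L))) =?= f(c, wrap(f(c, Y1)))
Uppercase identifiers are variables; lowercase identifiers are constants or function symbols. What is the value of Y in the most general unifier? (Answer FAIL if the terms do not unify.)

Decompose f/2: wrap(wrap(h(4, false, wrap(wrap(4))))) =?= wrap(wrap(h(4, false, L))),  wrap(wrap(f(Y, a))) =?= wrap(wrap(f(h(L, Y1, h(c, a, 4)), a))).
Decompose wrap/1: wrap(h(4, false, wrap(wrap(4)))) =?= wrap(h(4, false, L)).
Decompose wrap/1: h(4, false, wrap(wrap(4))) =?= h(4, false, L).
Decompose h/3: 4 =?= 4,  false =?= false,  wrap(wrap(4)) =?= L.
Delete trivial equation 4 =?= 4.
Delete trivial equation false =?= false.
Bind L := wrap(wrap(4)); substituting into the remaining equations gives: wrap(wrap(f(Y, a))) =?= wrap(wrap(f(h(wrap(wrap(4)), Y1, h(c, a, 4)), a))),  f(c, wrap(f(c, wrap(wrap(4))))) =?= f(c, wrap(f(c, Y1))).
Decompose wrap/1: wrap(f(Y, a)) =?= wrap(f(h(wrap(wrap(4)), Y1, h(c, a, 4)), a)).
Decompose wrap/1: f(Y, a) =?= f(h(wrap(wrap(4)), Y1, h(c, a, 4)), a).
Decompose f/2: Y =?= h(wrap(wrap(4)), Y1, h(c, a, 4)),  a =?= a.
Bind Y := h(wrap(wrap(4)), Y1, h(c, a, 4)); no other remaining equation mentions Y.
Delete trivial equation a =?= a.
Decompose f/2: c =?= c,  wrap(f(c, wrap(wrap(4)))) =?= wrap(f(c, Y1)).
Delete trivial equation c =?= c.
Decompose wrap/1: f(c, wrap(wrap(4))) =?= f(c, Y1).
Decompose f/2: c =?= c,  wrap(wrap(4)) =?= Y1.
Delete trivial equation c =?= c.
Bind Y1 := wrap(wrap(4)). Substituting into the earlier binding gives Y := h(wrap(wrap(4)), wrap(wrap(4)), h(c, a, 4)).
MGU = { L ↦ wrap(wrap(4)), Y ↦ h(wrap(wrap(4)), wrap(wrap(4)), h(c, a, 4)), Y1 ↦ wrap(wrap(4)) }, so Y ↦ h(wrap(wrap(4)), wrap(wrap(4)), h(c, a, 4)).

h(wrap(wrap(4)), wrap(wrap(4)), h(c, a, 4))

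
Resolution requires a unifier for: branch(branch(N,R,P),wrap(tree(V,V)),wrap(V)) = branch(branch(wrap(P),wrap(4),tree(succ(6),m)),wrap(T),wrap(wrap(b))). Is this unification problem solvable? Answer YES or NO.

Decompose branch/3: branch(N,R,P) = branch(wrap(P),wrap(4),tree(succ(6),m)),  wrap(tree(V,V)) = wrap(T),  wrap(V) = wrap(wrap(b)).
Decompose branch/3: N = wrap(P),  R = wrap(4),  P = tree(succ(6),m).
Bind N := wrap(P); no other remaining equation mentions N.
Bind R := wrap(4); no other remaining equation mentions R.
Bind P := tree(succ(6),m); no other remaining equation mentions P. Substituting into the earlier binding gives N := wrap(tree(succ(6),m)).
Decompose wrap/1: tree(V,V) = T.
Bind T := tree(V,V); no other remaining equation mentions T.
Decompose wrap/1: V = wrap(b).
Bind V := wrap(b). Substituting into the earlier binding gives T := tree(wrap(b),wrap(b)).
No equations remain and no clash or occurs-check failure arose, so a unifier exists.

YES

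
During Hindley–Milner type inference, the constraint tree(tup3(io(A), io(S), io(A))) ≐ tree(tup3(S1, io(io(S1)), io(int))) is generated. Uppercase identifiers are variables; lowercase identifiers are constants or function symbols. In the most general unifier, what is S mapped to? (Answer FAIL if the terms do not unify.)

Decompose tree/1: tup3(io(A), io(S), io(A)) ≐ tup3(S1, io(io(S1)), io(int)).
Decompose tup3/3: io(A) ≐ S1,  io(S) ≐ io(io(S1)),  io(A) ≐ io(int).
Bind S1 := io(A); substituting into the one remaining equation that mentions S1 gives: io(S) ≐ io(io(io(A))).
Decompose io/1: S ≐ io(io(A)).
Bind S := io(io(A)); no other remaining equation mentions S.
Decompose io/1: A ≐ int.
Bind A := int. Substituting into the earlier bindings gives S1 := io(int), S := io(io(int)).
MGU = { S1 ↦ io(int), S ↦ io(io(int)), A ↦ int }, so S ↦ io(io(int)).

io(io(int))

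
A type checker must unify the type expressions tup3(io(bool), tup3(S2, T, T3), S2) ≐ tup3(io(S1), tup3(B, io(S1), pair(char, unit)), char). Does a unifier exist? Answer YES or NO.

YES

Decompose tup3/3: io(bool) ≐ io(S1),  tup3(S2, T, T3) ≐ tup3(B, io(S1), pair(char, unit)),  S2 ≐ char.
Decompose io/1: bool ≐ S1.
Bind S1 := bool; substituting into the one remaining equation that mentions S1 gives: tup3(S2, T, T3) ≐ tup3(B, io(bool), pair(char, unit)).
Decompose tup3/3: S2 ≐ B,  T ≐ io(bool),  T3 ≐ pair(char, unit).
Bind S2 := B; substituting into the one remaining equation that mentions S2 gives: B ≐ char.
Bind T := io(bool); no other remaining equation mentions T.
Bind T3 := pair(char, unit); no other remaining equation mentions T3.
Bind B := char. Substituting into the earlier binding gives S2 := char.
No equations remain and no clash or occurs-check failure arose, so a unifier exists.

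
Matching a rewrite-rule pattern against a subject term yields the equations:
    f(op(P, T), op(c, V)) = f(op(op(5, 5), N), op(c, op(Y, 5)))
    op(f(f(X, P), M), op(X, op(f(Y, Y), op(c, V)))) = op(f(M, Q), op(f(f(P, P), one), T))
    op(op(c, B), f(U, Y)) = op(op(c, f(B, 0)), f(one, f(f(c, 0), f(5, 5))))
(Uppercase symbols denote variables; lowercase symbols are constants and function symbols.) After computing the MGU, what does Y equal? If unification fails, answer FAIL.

FAIL

Decompose f/2: op(P, T) = op(op(5, 5), N),  op(c, V) = op(c, op(Y, 5)).
Decompose op/2: P = op(5, 5),  T = N.
Bind P := op(5, 5); substituting into the one remaining equation that mentions P gives: op(f(f(X, op(5, 5)), M), op(X, op(f(Y, Y), op(c, V)))) = op(f(M, Q), op(f(f(op(5, 5), op(5, 5)), one), T)).
Bind T := N; substituting into the one remaining equation that mentions T gives: op(f(f(X, op(5, 5)), M), op(X, op(f(Y, Y), op(c, V)))) = op(f(M, Q), op(f(f(op(5, 5), op(5, 5)), one), N)).
Decompose op/2: c = c,  V = op(Y, 5).
Delete trivial equation c = c.
Bind V := op(Y, 5); substituting into the one remaining equation that mentions V gives: op(f(f(X, op(5, 5)), M), op(X, op(f(Y, Y), op(c, op(Y, 5))))) = op(f(M, Q), op(f(f(op(5, 5), op(5, 5)), one), N)).
Decompose op/2: f(f(X, op(5, 5)), M) = f(M, Q),  op(X, op(f(Y, Y), op(c, op(Y, 5)))) = op(f(f(op(5, 5), op(5, 5)), one), N).
Decompose f/2: f(X, op(5, 5)) = M,  M = Q.
Bind M := f(X, op(5, 5)); substituting into the one remaining equation that mentions M gives: f(X, op(5, 5)) = Q.
Bind Q := f(X, op(5, 5)); no other remaining equation mentions Q.
Decompose op/2: X = f(f(op(5, 5), op(5, 5)), one),  op(f(Y, Y), op(c, op(Y, 5))) = N.
Bind X := f(f(op(5, 5), op(5, 5)), one); no other remaining equation mentions X. Substituting into the earlier bindings gives M := f(f(f(op(5, 5), op(5, 5)), one), op(5, 5)), Q := f(f(f(op(5, 5), op(5, 5)), one), op(5, 5)).
Bind N := op(f(Y, Y), op(c, op(Y, 5))); no other remaining equation mentions N. Substituting into the earlier binding gives T := op(f(Y, Y), op(c, op(Y, 5))).
Decompose op/2: op(c, B) = op(c, f(B, 0)),  f(U, Y) = f(one, f(f(c, 0), f(5, 5))).
Decompose op/2: c = c,  B = f(B, 0).
Delete trivial equation c = c.
Occurs check fails: B occurs in f(B, 0); the equation B = f(B, 0) has no finite solution.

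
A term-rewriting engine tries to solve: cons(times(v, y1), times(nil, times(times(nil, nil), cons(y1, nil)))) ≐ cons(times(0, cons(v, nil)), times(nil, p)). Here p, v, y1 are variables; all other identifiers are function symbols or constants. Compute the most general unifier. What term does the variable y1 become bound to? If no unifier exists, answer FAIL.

cons(0, nil)

Decompose cons/2: times(v, y1) ≐ times(0, cons(v, nil)),  times(nil, times(times(nil, nil), cons(y1, nil))) ≐ times(nil, p).
Decompose times/2: v ≐ 0,  y1 ≐ cons(v, nil).
Bind v := 0; substituting into the one remaining equation that mentions v gives: y1 ≐ cons(0, nil).
Bind y1 := cons(0, nil); substituting into the remaining equation gives: times(nil, times(times(nil, nil), cons(cons(0, nil), nil))) ≐ times(nil, p).
Decompose times/2: nil ≐ nil,  times(times(nil, nil), cons(cons(0, nil), nil)) ≐ p.
Delete trivial equation nil ≐ nil.
Bind p := times(times(nil, nil), cons(cons(0, nil), nil)).
MGU = { v -> 0, y1 -> cons(0, nil), p -> times(times(nil, nil), cons(cons(0, nil), nil)) }, so y1 -> cons(0, nil).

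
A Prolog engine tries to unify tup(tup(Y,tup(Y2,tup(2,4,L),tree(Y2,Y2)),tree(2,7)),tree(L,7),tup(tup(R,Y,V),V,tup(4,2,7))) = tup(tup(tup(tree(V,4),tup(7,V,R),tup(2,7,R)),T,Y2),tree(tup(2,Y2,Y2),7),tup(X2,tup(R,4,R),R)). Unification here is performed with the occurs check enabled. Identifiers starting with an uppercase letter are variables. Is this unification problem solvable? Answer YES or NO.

YES

Decompose tup/3: tup(Y,tup(Y2,tup(2,4,L),tree(Y2,Y2)),tree(2,7)) = tup(tup(tree(V,4),tup(7,V,R),tup(2,7,R)),T,Y2),  tree(L,7) = tree(tup(2,Y2,Y2),7),  tup(tup(R,Y,V),V,tup(4,2,7)) = tup(X2,tup(R,4,R),R).
Decompose tup/3: Y = tup(tree(V,4),tup(7,V,R),tup(2,7,R)),  tup(Y2,tup(2,4,L),tree(Y2,Y2)) = T,  tree(2,7) = Y2.
Bind Y := tup(tree(V,4),tup(7,V,R),tup(2,7,R)); substituting into the one remaining equation that mentions Y gives: tup(tup(R,tup(tree(V,4),tup(7,V,R),tup(2,7,R)),V),V,tup(4,2,7)) = tup(X2,tup(R,4,R),R).
Bind T := tup(Y2,tup(2,4,L),tree(Y2,Y2)); no other remaining equation mentions T.
Bind Y2 := tree(2,7); substituting into the one remaining equation that mentions Y2 gives: tree(L,7) = tree(tup(2,tree(2,7),tree(2,7)),7). Substituting into the earlier binding gives T := tup(tree(2,7),tup(2,4,L),tree(tree(2,7),tree(2,7))).
Decompose tree/2: L = tup(2,tree(2,7),tree(2,7)),  7 = 7.
Bind L := tup(2,tree(2,7),tree(2,7)); no other remaining equation mentions L. Substituting into the earlier binding gives T := tup(tree(2,7),tup(2,4,tup(2,tree(2,7),tree(2,7))),tree(tree(2,7),tree(2,7))).
Delete trivial equation 7 = 7.
Decompose tup/3: tup(R,tup(tree(V,4),tup(7,V,R),tup(2,7,R)),V) = X2,  V = tup(R,4,R),  tup(4,2,7) = R.
Bind X2 := tup(R,tup(tree(V,4),tup(7,V,R),tup(2,7,R)),V); no other remaining equation mentions X2.
Bind V := tup(R,4,R); no other remaining equation mentions V. Substituting into the earlier bindings gives Y := tup(tree(tup(R,4,R),4),tup(7,tup(R,4,R),R),tup(2,7,R)), X2 := tup(R,tup(tree(tup(R,4,R),4),tup(7,tup(R,4,R),R),tup(2,7,R)),tup(R,4,R)).
Bind R := tup(4,2,7). Substituting into the earlier bindings gives Y := tup(tree(tup(tup(4,2,7),4,tup(4,2,7)),4),tup(7,tup(tup(4,2,7),4,tup(4,2,7)),tup(4,2,7)),tup(2,7,tup(4,2,7))), X2 := tup(tup(4,2,7),tup(tree(tup(tup(4,2,7),4,tup(4,2,7)),4),tup(7,tup(tup(4,2,7),4,tup(4,2,7)),tup(4,2,7)),tup(2,7,tup(4,2,7))),tup(tup(4,2,7),4,tup(4,2,7))), V := tup(tup(4,2,7),4,tup(4,2,7)).
No equations remain and no clash or occurs-check failure arose, so a unifier exists.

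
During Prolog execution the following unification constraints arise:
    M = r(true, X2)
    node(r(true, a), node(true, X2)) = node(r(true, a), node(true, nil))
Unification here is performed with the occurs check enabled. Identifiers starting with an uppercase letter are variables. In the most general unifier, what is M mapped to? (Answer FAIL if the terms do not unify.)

Bind M := r(true, X2); no other remaining equation mentions M.
Decompose node/2: r(true, a) = r(true, a),  node(true, X2) = node(true, nil).
Delete trivial equation r(true, a) = r(true, a).
Decompose node/2: true = true,  X2 = nil.
Delete trivial equation true = true.
Bind X2 := nil. Substituting into the earlier binding gives M := r(true, nil).
MGU = { M ↦ r(true, nil), X2 ↦ nil }, so M ↦ r(true, nil).

r(true, nil)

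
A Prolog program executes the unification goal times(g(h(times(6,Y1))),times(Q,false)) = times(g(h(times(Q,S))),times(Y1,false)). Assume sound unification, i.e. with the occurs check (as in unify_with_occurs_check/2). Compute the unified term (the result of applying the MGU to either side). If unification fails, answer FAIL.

times(g(h(times(6,6))),times(6,false))

Decompose times/2: g(h(times(6,Y1))) = g(h(times(Q,S))),  times(Q,false) = times(Y1,false).
Decompose g/1: h(times(6,Y1)) = h(times(Q,S)).
Decompose h/1: times(6,Y1) = times(Q,S).
Decompose times/2: 6 = Q,  Y1 = S.
Bind Q := 6; substituting into the one remaining equation that mentions Q gives: times(6,false) = times(Y1,false).
Bind Y1 := S; substituting into the remaining equation gives: times(6,false) = times(S,false).
Decompose times/2: 6 = S,  false = false.
Bind S := 6; no other remaining equation mentions S. Substituting into the earlier binding gives Y1 := 6.
Delete trivial equation false = false.
Applying the MGU to either side gives times(g(h(times(6,6))),times(6,false)).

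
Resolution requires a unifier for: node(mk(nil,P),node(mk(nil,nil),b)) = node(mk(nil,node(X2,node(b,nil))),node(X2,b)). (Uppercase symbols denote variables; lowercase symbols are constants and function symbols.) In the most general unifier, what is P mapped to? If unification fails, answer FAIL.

node(mk(nil,nil),node(b,nil))

Decompose node/2: mk(nil,P) = mk(nil,node(X2,node(b,nil))),  node(mk(nil,nil),b) = node(X2,b).
Decompose mk/2: nil = nil,  P = node(X2,node(b,nil)).
Delete trivial equation nil = nil.
Bind P := node(X2,node(b,nil)); no other remaining equation mentions P.
Decompose node/2: mk(nil,nil) = X2,  b = b.
Bind X2 := mk(nil,nil); no other remaining equation mentions X2. Substituting into the earlier binding gives P := node(mk(nil,nil),node(b,nil)).
Delete trivial equation b = b.
MGU = { P -> node(mk(nil,nil),node(b,nil)), X2 -> mk(nil,nil) }, so P -> node(mk(nil,nil),node(b,nil)).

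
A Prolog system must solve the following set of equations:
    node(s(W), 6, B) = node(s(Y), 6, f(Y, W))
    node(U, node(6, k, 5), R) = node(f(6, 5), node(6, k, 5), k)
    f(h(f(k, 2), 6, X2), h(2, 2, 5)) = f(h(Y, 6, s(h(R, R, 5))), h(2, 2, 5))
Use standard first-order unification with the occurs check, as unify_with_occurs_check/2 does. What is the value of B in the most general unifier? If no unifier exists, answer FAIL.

Decompose node/3: s(W) = s(Y),  6 = 6,  B = f(Y, W).
Decompose s/1: W = Y.
Bind W := Y; substituting into the one remaining equation that mentions W gives: B = f(Y, Y).
Delete trivial equation 6 = 6.
Bind B := f(Y, Y); no other remaining equation mentions B.
Decompose node/3: U = f(6, 5),  node(6, k, 5) = node(6, k, 5),  R = k.
Bind U := f(6, 5); no other remaining equation mentions U.
Delete trivial equation node(6, k, 5) = node(6, k, 5).
Bind R := k; substituting into the remaining equation gives: f(h(f(k, 2), 6, X2), h(2, 2, 5)) = f(h(Y, 6, s(h(k, k, 5))), h(2, 2, 5)).
Decompose f/2: h(f(k, 2), 6, X2) = h(Y, 6, s(h(k, k, 5))),  h(2, 2, 5) = h(2, 2, 5).
Decompose h/3: f(k, 2) = Y,  6 = 6,  X2 = s(h(k, k, 5)).
Bind Y := f(k, 2); no other remaining equation mentions Y. Substituting into the earlier bindings gives W := f(k, 2), B := f(f(k, 2), f(k, 2)).
Delete trivial equation 6 = 6.
Bind X2 := s(h(k, k, 5)); no other remaining equation mentions X2.
Delete trivial equation h(2, 2, 5) = h(2, 2, 5).
MGU = { W = f(k, 2), B = f(f(k, 2), f(k, 2)), U = f(6, 5), R = k, Y = f(k, 2), X2 = s(h(k, k, 5)) }, so B = f(f(k, 2), f(k, 2)).

f(f(k, 2), f(k, 2))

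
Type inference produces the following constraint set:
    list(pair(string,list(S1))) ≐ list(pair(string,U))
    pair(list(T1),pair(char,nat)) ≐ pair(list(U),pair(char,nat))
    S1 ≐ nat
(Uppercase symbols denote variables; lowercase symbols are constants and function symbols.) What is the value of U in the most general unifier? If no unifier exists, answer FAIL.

Decompose list/1: pair(string,list(S1)) ≐ pair(string,U).
Decompose pair/2: string ≐ string,  list(S1) ≐ U.
Delete trivial equation string ≐ string.
Bind U := list(S1); substituting into the one remaining equation that mentions U gives: pair(list(T1),pair(char,nat)) ≐ pair(list(list(S1)),pair(char,nat)).
Decompose pair/2: list(T1) ≐ list(list(S1)),  pair(char,nat) ≐ pair(char,nat).
Decompose list/1: T1 ≐ list(S1).
Bind T1 := list(S1); no other remaining equation mentions T1.
Delete trivial equation pair(char,nat) ≐ pair(char,nat).
Bind S1 := nat. Substituting into the earlier bindings gives U := list(nat), T1 := list(nat).
MGU = { U -> list(nat), T1 -> list(nat), S1 -> nat }, so U -> list(nat).

list(nat)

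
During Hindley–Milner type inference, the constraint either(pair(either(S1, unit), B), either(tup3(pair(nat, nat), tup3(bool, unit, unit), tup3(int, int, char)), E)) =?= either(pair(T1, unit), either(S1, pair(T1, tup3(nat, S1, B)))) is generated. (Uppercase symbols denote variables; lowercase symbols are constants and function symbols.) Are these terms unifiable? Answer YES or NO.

Decompose either/2: pair(either(S1, unit), B) =?= pair(T1, unit),  either(tup3(pair(nat, nat), tup3(bool, unit, unit), tup3(int, int, char)), E) =?= either(S1, pair(T1, tup3(nat, S1, B))).
Decompose pair/2: either(S1, unit) =?= T1,  B =?= unit.
Bind T1 := either(S1, unit); substituting into the one remaining equation that mentions T1 gives: either(tup3(pair(nat, nat), tup3(bool, unit, unit), tup3(int, int, char)), E) =?= either(S1, pair(either(S1, unit), tup3(nat, S1, B))).
Bind B := unit; substituting into the remaining equation gives: either(tup3(pair(nat, nat), tup3(bool, unit, unit), tup3(int, int, char)), E) =?= either(S1, pair(either(S1, unit), tup3(nat, S1, unit))).
Decompose either/2: tup3(pair(nat, nat), tup3(bool, unit, unit), tup3(int, int, char)) =?= S1,  E =?= pair(either(S1, unit), tup3(nat, S1, unit)).
Bind S1 := tup3(pair(nat, nat), tup3(bool, unit, unit), tup3(int, int, char)); substituting into the remaining equation gives: E =?= pair(either(tup3(pair(nat, nat), tup3(bool, unit, unit), tup3(int, int, char)), unit), tup3(nat, tup3(pair(nat, nat), tup3(bool, unit, unit), tup3(int, int, char)), unit)). Substituting into the earlier binding gives T1 := either(tup3(pair(nat, nat), tup3(bool, unit, unit), tup3(int, int, char)), unit).
Bind E := pair(either(tup3(pair(nat, nat), tup3(bool, unit, unit), tup3(int, int, char)), unit), tup3(nat, tup3(pair(nat, nat), tup3(bool, unit, unit), tup3(int, int, char)), unit)).
No equations remain and no clash or occurs-check failure arose, so a unifier exists.

YES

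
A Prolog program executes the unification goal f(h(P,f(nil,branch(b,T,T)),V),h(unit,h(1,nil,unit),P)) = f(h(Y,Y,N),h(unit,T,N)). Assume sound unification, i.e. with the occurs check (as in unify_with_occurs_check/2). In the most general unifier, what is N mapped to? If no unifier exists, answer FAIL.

f(nil,branch(b,h(1,nil,unit),h(1,nil,unit)))

Decompose f/2: h(P,f(nil,branch(b,T,T)),V) = h(Y,Y,N),  h(unit,h(1,nil,unit),P) = h(unit,T,N).
Decompose h/3: P = Y,  f(nil,branch(b,T,T)) = Y,  V = N.
Bind P := Y; substituting into the one remaining equation that mentions P gives: h(unit,h(1,nil,unit),Y) = h(unit,T,N).
Bind Y := f(nil,branch(b,T,T)); substituting into the one remaining equation that mentions Y gives: h(unit,h(1,nil,unit),f(nil,branch(b,T,T))) = h(unit,T,N). Substituting into the earlier binding gives P := f(nil,branch(b,T,T)).
Bind V := N; no other remaining equation mentions V.
Decompose h/3: unit = unit,  h(1,nil,unit) = T,  f(nil,branch(b,T,T)) = N.
Delete trivial equation unit = unit.
Bind T := h(1,nil,unit); substituting into the remaining equation gives: f(nil,branch(b,h(1,nil,unit),h(1,nil,unit))) = N. Substituting into the earlier bindings gives P := f(nil,branch(b,h(1,nil,unit),h(1,nil,unit))), Y := f(nil,branch(b,h(1,nil,unit),h(1,nil,unit))).
Bind N := f(nil,branch(b,h(1,nil,unit),h(1,nil,unit))). Substituting into the earlier binding gives V := f(nil,branch(b,h(1,nil,unit),h(1,nil,unit))).
MGU = { P = f(nil,branch(b,h(1,nil,unit),h(1,nil,unit))), Y = f(nil,branch(b,h(1,nil,unit),h(1,nil,unit))), V = f(nil,branch(b,h(1,nil,unit),h(1,nil,unit))), T = h(1,nil,unit), N = f(nil,branch(b,h(1,nil,unit),h(1,nil,unit))) }, so N = f(nil,branch(b,h(1,nil,unit),h(1,nil,unit))).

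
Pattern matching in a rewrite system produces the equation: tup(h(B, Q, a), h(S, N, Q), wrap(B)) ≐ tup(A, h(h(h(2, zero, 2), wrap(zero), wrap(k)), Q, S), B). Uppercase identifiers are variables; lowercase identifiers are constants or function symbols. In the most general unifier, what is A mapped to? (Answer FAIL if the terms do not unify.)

FAIL

Decompose tup/3: h(B, Q, a) ≐ A,  h(S, N, Q) ≐ h(h(h(2, zero, 2), wrap(zero), wrap(k)), Q, S),  wrap(B) ≐ B.
Bind A := h(B, Q, a); no other remaining equation mentions A.
Decompose h/3: S ≐ h(h(2, zero, 2), wrap(zero), wrap(k)),  N ≐ Q,  Q ≐ S.
Bind S := h(h(2, zero, 2), wrap(zero), wrap(k)); substituting into the one remaining equation that mentions S gives: Q ≐ h(h(2, zero, 2), wrap(zero), wrap(k)).
Bind N := Q; no other remaining equation mentions N.
Bind Q := h(h(2, zero, 2), wrap(zero), wrap(k)); no other remaining equation mentions Q. Substituting into the earlier bindings gives A := h(B, h(h(2, zero, 2), wrap(zero), wrap(k)), a), N := h(h(2, zero, 2), wrap(zero), wrap(k)).
Occurs check fails: B occurs in wrap(B); the equation B ≐ wrap(B) has no finite solution.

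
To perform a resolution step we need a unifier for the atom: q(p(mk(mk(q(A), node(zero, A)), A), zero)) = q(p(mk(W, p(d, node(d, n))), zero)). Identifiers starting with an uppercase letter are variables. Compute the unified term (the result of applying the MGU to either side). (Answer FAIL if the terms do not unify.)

Decompose q/1: p(mk(mk(q(A), node(zero, A)), A), zero) = p(mk(W, p(d, node(d, n))), zero).
Decompose p/2: mk(mk(q(A), node(zero, A)), A) = mk(W, p(d, node(d, n))),  zero = zero.
Decompose mk/2: mk(q(A), node(zero, A)) = W,  A = p(d, node(d, n)).
Bind W := mk(q(A), node(zero, A)); no other remaining equation mentions W.
Bind A := p(d, node(d, n)); no other remaining equation mentions A. Substituting into the earlier binding gives W := mk(q(p(d, node(d, n))), node(zero, p(d, node(d, n)))).
Delete trivial equation zero = zero.
Applying the MGU to either side gives q(p(mk(mk(q(p(d, node(d, n))), node(zero, p(d, node(d, n)))), p(d, node(d, n))), zero)).

q(p(mk(mk(q(p(d, node(d, n))), node(zero, p(d, node(d, n)))), p(d, node(d, n))), zero))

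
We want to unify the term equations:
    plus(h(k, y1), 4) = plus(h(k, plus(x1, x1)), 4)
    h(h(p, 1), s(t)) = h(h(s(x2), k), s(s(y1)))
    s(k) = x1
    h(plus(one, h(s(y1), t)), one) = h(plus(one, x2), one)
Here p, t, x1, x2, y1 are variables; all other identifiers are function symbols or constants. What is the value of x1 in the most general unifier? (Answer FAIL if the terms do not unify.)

Decompose plus/2: h(k, y1) = h(k, plus(x1, x1)),  4 = 4.
Decompose h/2: k = k,  y1 = plus(x1, x1).
Delete trivial equation k = k.
Bind y1 := plus(x1, x1); substituting into the 2 remaining equations that mention y1 gives: h(h(p, 1), s(t)) = h(h(s(x2), k), s(s(plus(x1, x1)))),  h(plus(one, h(s(plus(x1, x1)), t)), one) = h(plus(one, x2), one).
Delete trivial equation 4 = 4.
Decompose h/2: h(p, 1) = h(s(x2), k),  s(t) = s(s(plus(x1, x1))).
Decompose h/2: p = s(x2),  1 = k.
Bind p := s(x2); no other remaining equation mentions p.
Clash: constants 1 and k differ; no unifier exists.

FAIL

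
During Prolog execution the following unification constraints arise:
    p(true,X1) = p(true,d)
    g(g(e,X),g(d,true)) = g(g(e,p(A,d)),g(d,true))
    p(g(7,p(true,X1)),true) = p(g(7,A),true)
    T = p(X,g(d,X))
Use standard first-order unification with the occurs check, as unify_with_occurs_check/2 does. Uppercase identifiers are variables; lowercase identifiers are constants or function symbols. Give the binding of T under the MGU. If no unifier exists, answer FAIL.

p(p(p(true,d),d),g(d,p(p(true,d),d)))

Decompose p/2: true = true,  X1 = d.
Delete trivial equation true = true.
Bind X1 := d; substituting into the one remaining equation that mentions X1 gives: p(g(7,p(true,d)),true) = p(g(7,A),true).
Decompose g/2: g(e,X) = g(e,p(A,d)),  g(d,true) = g(d,true).
Decompose g/2: e = e,  X = p(A,d).
Delete trivial equation e = e.
Bind X := p(A,d); substituting into the one remaining equation that mentions X gives: T = p(p(A,d),g(d,p(A,d))).
Delete trivial equation g(d,true) = g(d,true).
Decompose p/2: g(7,p(true,d)) = g(7,A),  true = true.
Decompose g/2: 7 = 7,  p(true,d) = A.
Delete trivial equation 7 = 7.
Bind A := p(true,d); substituting into the one remaining equation that mentions A gives: T = p(p(p(true,d),d),g(d,p(p(true,d),d))). Substituting into the earlier binding gives X := p(p(true,d),d).
Delete trivial equation true = true.
Bind T := p(p(p(true,d),d),g(d,p(p(true,d),d))).
MGU = { X1 -> d, X -> p(p(true,d),d), A -> p(true,d), T -> p(p(p(true,d),d),g(d,p(p(true,d),d))) }, so T -> p(p(p(true,d),d),g(d,p(p(true,d),d))).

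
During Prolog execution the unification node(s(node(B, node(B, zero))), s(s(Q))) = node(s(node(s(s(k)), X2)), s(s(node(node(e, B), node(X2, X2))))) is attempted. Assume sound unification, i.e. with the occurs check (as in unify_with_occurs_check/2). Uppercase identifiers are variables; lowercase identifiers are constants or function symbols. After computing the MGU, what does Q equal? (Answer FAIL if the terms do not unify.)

node(node(e, s(s(k))), node(node(s(s(k)), zero), node(s(s(k)), zero)))

Decompose node/2: s(node(B, node(B, zero))) = s(node(s(s(k)), X2)),  s(s(Q)) = s(s(node(node(e, B), node(X2, X2)))).
Decompose s/1: node(B, node(B, zero)) = node(s(s(k)), X2).
Decompose node/2: B = s(s(k)),  node(B, zero) = X2.
Bind B := s(s(k)); substituting into the remaining equations gives: node(s(s(k)), zero) = X2,  s(s(Q)) = s(s(node(node(e, s(s(k))), node(X2, X2)))).
Bind X2 := node(s(s(k)), zero); substituting into the remaining equation gives: s(s(Q)) = s(s(node(node(e, s(s(k))), node(node(s(s(k)), zero), node(s(s(k)), zero))))).
Decompose s/1: s(Q) = s(node(node(e, s(s(k))), node(node(s(s(k)), zero), node(s(s(k)), zero)))).
Decompose s/1: Q = node(node(e, s(s(k))), node(node(s(s(k)), zero), node(s(s(k)), zero))).
Bind Q := node(node(e, s(s(k))), node(node(s(s(k)), zero), node(s(s(k)), zero))).
MGU = { B -> s(s(k)), X2 -> node(s(s(k)), zero), Q -> node(node(e, s(s(k))), node(node(s(s(k)), zero), node(s(s(k)), zero))) }, so Q -> node(node(e, s(s(k))), node(node(s(s(k)), zero), node(s(s(k)), zero))).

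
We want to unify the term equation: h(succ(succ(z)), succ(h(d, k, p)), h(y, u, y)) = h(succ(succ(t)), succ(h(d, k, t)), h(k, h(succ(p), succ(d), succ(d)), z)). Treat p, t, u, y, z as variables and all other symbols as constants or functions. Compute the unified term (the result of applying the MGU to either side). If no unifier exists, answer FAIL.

Decompose h/3: succ(succ(z)) = succ(succ(t)),  succ(h(d, k, p)) = succ(h(d, k, t)),  h(y, u, y) = h(k, h(succ(p), succ(d), succ(d)), z).
Decompose succ/1: succ(z) = succ(t).
Decompose succ/1: z = t.
Bind z := t; substituting into the one remaining equation that mentions z gives: h(y, u, y) = h(k, h(succ(p), succ(d), succ(d)), t).
Decompose succ/1: h(d, k, p) = h(d, k, t).
Decompose h/3: d = d,  k = k,  p = t.
Delete trivial equation d = d.
Delete trivial equation k = k.
Bind p := t; substituting into the remaining equation gives: h(y, u, y) = h(k, h(succ(t), succ(d), succ(d)), t).
Decompose h/3: y = k,  u = h(succ(t), succ(d), succ(d)),  y = t.
Bind y := k; substituting into the one remaining equation that mentions y gives: k = t.
Bind u := h(succ(t), succ(d), succ(d)); no other remaining equation mentions u.
Bind t := k. Substituting into the earlier bindings gives z := k, p := k, u := h(succ(k), succ(d), succ(d)).
Applying the MGU to either side gives h(succ(succ(k)), succ(h(d, k, k)), h(k, h(succ(k), succ(d), succ(d)), k)).

h(succ(succ(k)), succ(h(d, k, k)), h(k, h(succ(k), succ(d), succ(d)), k))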